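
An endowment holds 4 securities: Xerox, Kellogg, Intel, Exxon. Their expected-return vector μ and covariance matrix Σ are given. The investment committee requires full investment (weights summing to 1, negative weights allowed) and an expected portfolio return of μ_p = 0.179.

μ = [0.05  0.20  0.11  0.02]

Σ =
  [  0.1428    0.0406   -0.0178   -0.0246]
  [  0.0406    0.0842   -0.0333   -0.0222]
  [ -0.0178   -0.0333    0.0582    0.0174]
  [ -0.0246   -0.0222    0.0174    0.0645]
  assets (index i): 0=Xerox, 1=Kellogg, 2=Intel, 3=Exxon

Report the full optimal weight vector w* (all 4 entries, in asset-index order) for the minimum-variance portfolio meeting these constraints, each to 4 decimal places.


u=Σ⁻¹μ = [-0.2537  4.2636  4.0784  0.5806]
v=Σ⁻¹𝟙 = [6.7452  24.5712  27.5969  19.0888]
a=μᵀu=1.300277  b=𝟙ᵀu=8.668928  c=𝟙ᵀv=78.002079  D=ac−b²=26.274010
λ₁=(c·0.179−b)/D = (78.002079·0.179−8.668928)/26.274010 = 0.201471
λ₂=(a−b·0.179)/D = (1.300277−8.668928·0.179)/26.274010 = -0.009571
w* = 0.201471·u + -0.009571·v:
  w_0 = 0.201471·-0.2537 + -0.009571·6.7452 = -0.1157  (Xerox)
  w_1 = 0.201471·4.2636 + -0.009571·24.5712 = 0.6238  (Kellogg)
  w_2 = 0.201471·4.0784 + -0.009571·27.5969 = 0.5576  (Intel)
  w_3 = 0.201471·0.5806 + -0.009571·19.0888 = -0.0657  (Exxon)
Σw_i=1.0000  μᵀw=0.1790
σ²=wᵀΣw=λ₁·μ_p+λ₂ = 0.201471·0.179 + -0.009571 = 0.026493 ≈ 0.0265

-0.1157  0.6238  0.5576  -0.0657


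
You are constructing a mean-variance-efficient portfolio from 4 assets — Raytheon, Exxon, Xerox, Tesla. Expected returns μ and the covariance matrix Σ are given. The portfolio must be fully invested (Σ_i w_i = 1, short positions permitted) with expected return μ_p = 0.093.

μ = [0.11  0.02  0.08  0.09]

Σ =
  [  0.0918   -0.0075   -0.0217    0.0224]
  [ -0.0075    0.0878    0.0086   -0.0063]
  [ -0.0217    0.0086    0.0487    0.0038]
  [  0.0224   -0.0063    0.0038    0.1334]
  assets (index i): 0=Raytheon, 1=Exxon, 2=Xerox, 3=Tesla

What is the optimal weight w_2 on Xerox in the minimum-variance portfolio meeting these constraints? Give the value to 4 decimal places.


0.5375

u=Σ⁻¹μ = [1.6830  0.1665  2.3372  0.3333]
v=Σ⁻¹𝟙 = [16.7706  10.6155  25.7850  4.4470]
a=μᵀu=0.405439  b=𝟙ᵀu=4.520104  c=𝟙ᵀv=57.618118  D=ac−b²=2.929303
λ₁=(c·0.093−b)/D = (57.618118·0.093−4.520104)/2.929303 = 0.286205
λ₂=(a−b·0.093)/D = (0.405439−4.520104·0.093)/2.929303 = -0.005097
w* = 0.286205·u + -0.005097·v:
  w_0 = 0.286205·1.6830 + -0.005097·16.7706 = 0.3962  (Raytheon)
  w_1 = 0.286205·0.1665 + -0.005097·10.6155 = -0.0064  (Exxon)
  w_2 = 0.286205·2.3372 + -0.005097·25.7850 = 0.5375  (Xerox)
  w_3 = 0.286205·0.3333 + -0.005097·4.4470 = 0.0727  (Tesla)
Σw_i=1.0000  μᵀw=0.0930
σ²=wᵀΣw=λ₁·μ_p+λ₂ = 0.286205·0.093 + -0.005097 = 0.021520 ≈ 0.0215


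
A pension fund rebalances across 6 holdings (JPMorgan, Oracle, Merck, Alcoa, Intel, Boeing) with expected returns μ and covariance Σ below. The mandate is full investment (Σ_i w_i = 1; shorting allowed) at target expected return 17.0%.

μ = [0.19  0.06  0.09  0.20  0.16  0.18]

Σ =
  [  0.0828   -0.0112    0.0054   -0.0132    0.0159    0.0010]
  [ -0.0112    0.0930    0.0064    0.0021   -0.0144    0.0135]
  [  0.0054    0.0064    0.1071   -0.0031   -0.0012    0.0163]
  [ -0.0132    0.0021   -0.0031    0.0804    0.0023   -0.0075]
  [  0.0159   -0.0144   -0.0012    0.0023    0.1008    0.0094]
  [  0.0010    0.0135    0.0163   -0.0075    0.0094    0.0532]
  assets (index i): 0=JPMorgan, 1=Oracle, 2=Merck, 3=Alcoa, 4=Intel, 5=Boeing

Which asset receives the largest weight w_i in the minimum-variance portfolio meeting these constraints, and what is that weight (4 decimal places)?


Boeing (0.2715)

g=Σ⁻¹μ = [2.6545  0.5086  0.2569  3.2155  0.8512  3.4287]
h=Σ⁻¹𝟙 = [14.0082  10.6726  6.2847  15.8652  7.5684  14.7992]
a=μᵀg=1.954443  b=𝟙ᵀg=10.915384  c=𝟙ᵀh=69.198295  D=ac−b²=16.098525
λ₁=(c·0.170−b)/D = (69.198295·0.170−10.915384)/16.098525 = 0.052696
λ₂=(a−b·0.170)/D = (1.954443−10.915384·0.170)/16.098525 = 0.006139
w* = 0.052696·g + 0.006139·h:
  w_0 = 0.052696·2.6545 + 0.006139·14.0082 = 0.2259  (JPMorgan)
  w_1 = 0.052696·0.5086 + 0.006139·10.6726 = 0.0923  (Oracle)
  w_2 = 0.052696·0.2569 + 0.006139·6.2847 = 0.0521  (Merck)
  w_3 = 0.052696·3.2155 + 0.006139·15.8652 = 0.2668  (Alcoa)
  w_4 = 0.052696·0.8512 + 0.006139·7.5684 = 0.0913  (Intel)
  w_5 = 0.052696·3.4287 + 0.006139·14.7992 = 0.2715  (Boeing)
Σw_i=1.0000  μᵀw=0.1700
σ²=wᵀΣw=λ₁·μ_p+λ₂ = 0.052696·0.170 + 0.006139 = 0.015097 ≈ 0.0151


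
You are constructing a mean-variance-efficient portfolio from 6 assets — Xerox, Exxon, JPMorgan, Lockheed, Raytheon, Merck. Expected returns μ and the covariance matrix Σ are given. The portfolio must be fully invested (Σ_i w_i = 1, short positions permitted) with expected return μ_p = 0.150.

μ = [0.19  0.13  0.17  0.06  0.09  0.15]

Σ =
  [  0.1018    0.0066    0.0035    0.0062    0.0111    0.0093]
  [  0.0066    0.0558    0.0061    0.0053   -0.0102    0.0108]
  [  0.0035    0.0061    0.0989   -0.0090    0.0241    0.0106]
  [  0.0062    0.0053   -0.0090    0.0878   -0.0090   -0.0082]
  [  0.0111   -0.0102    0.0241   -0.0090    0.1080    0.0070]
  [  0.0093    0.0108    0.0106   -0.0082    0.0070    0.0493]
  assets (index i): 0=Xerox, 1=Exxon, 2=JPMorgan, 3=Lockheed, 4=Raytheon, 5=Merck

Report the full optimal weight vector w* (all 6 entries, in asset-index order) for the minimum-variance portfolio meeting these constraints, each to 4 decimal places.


x=Σ⁻¹μ = [1.4094  1.5946  1.2952  0.8774  0.4789  2.2269]
y=Σ⁻¹𝟙 = [5.5173  13.8303  6.4674  13.1875  8.6307  15.7908]
a=μᵀx=1.125039  b=𝟙ᵀx=7.882339  c=𝟙ᵀy=63.424101  D=ac−b²=9.223327
λ₁=(c·0.150−b)/D = (63.424101·0.150−7.882339)/9.223327 = 0.176864
λ₂=(a−b·0.150)/D = (1.125039−7.882339·0.150)/9.223327 = -0.006214
w* = 0.176864·x + -0.006214·y:
  w_0 = 0.176864·1.4094 + -0.006214·5.5173 = 0.2150  (Xerox)
  w_1 = 0.176864·1.5946 + -0.006214·13.8303 = 0.1961  (Exxon)
  w_2 = 0.176864·1.2952 + -0.006214·6.4674 = 0.1889  (JPMorgan)
  w_3 = 0.176864·0.8774 + -0.006214·13.1875 = 0.0732  (Lockheed)
  w_4 = 0.176864·0.4789 + -0.006214·8.6307 = 0.0311  (Raytheon)
  w_5 = 0.176864·2.2269 + -0.006214·15.7908 = 0.2957  (Merck)
Σw_i=1.0000  μᵀw=0.1500
σ²=wᵀΣw=λ₁·μ_p+λ₂ = 0.176864·0.150 + -0.006214 = 0.020316 ≈ 0.0203

0.2150  0.1961  0.1889  0.0732  0.0311  0.2957


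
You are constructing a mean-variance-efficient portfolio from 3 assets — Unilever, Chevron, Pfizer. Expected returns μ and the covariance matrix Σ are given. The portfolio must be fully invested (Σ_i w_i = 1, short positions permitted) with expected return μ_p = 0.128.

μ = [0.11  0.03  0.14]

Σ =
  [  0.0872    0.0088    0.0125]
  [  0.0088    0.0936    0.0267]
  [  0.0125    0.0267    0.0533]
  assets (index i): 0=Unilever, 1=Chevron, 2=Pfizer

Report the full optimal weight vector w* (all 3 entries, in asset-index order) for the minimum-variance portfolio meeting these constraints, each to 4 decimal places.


g=Σ⁻¹μ = [0.9317  -0.5297  2.6735]
h=Σ⁻¹𝟙 = [8.9049  5.9390  13.6982]
a=μᵀg=0.460883  b=𝟙ᵀg=3.075466  c=𝟙ᵀh=28.542191  D=ac−b²=3.696126
λ₁=(c·0.128−b)/D = (28.542191·0.128−3.075466)/3.696126 = 0.156362
λ₂=(a−b·0.128)/D = (0.460883−3.075466·0.128)/3.696126 = 0.018188
w* = 0.156362·g + 0.018188·h:
  w_0 = 0.156362·0.9317 + 0.018188·8.9049 = 0.3076  (Unilever)
  w_1 = 0.156362·-0.5297 + 0.018188·5.9390 = 0.0252  (Chevron)
  w_2 = 0.156362·2.6735 + 0.018188·13.6982 = 0.6672  (Pfizer)
Σw_i=1.0000  μᵀw=0.1280
σ²=wᵀΣw=λ₁·μ_p+λ₂ = 0.156362·0.128 + 0.018188 = 0.038202 ≈ 0.0382

0.3076  0.0252  0.6672


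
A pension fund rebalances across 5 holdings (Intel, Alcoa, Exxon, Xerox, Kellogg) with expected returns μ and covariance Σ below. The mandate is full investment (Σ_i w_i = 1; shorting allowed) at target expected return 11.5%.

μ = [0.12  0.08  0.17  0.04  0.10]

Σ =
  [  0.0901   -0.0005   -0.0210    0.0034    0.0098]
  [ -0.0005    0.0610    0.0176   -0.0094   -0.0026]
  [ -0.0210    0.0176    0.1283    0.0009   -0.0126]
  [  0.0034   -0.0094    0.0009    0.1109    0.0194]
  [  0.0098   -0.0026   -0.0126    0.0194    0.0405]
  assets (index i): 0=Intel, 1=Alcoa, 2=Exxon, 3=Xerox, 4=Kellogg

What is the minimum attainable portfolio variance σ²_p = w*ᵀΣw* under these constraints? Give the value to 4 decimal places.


0.0166

p=Σ⁻¹μ = [1.4378  0.9337  1.7040  -0.1008  2.7596]
q=Σ⁻¹𝟙 = [10.6788  15.5922  9.6509  5.8561  23.3057]
a=μᵀp=0.808842  b=𝟙ᵀp=6.734302  c=𝟙ᵀq=65.083733  D=ac−b²=7.291662
λ₁=(c·0.115−b)/D = (65.083733·0.115−6.734302)/7.291662 = 0.102902
λ₂=(a−b·0.115)/D = (0.808842−6.734302·0.115)/7.291662 = 0.004717
w* = 0.102902·p + 0.004717·q:
  w_0 = 0.102902·1.4378 + 0.004717·10.6788 = 0.1983  (Intel)
  w_1 = 0.102902·0.9337 + 0.004717·15.5922 = 0.1696  (Alcoa)
  w_2 = 0.102902·1.7040 + 0.004717·9.6509 = 0.2209  (Exxon)
  w_3 = 0.102902·-0.1008 + 0.004717·5.8561 = 0.0173  (Xerox)
  w_4 = 0.102902·2.7596 + 0.004717·23.3057 = 0.3939  (Kellogg)
Σw_i=1.0000  μᵀw=0.1150
σ²=wᵀΣw=λ₁·μ_p+λ₂ = 0.102902·0.115 + 0.004717 = 0.016551 ≈ 0.0166


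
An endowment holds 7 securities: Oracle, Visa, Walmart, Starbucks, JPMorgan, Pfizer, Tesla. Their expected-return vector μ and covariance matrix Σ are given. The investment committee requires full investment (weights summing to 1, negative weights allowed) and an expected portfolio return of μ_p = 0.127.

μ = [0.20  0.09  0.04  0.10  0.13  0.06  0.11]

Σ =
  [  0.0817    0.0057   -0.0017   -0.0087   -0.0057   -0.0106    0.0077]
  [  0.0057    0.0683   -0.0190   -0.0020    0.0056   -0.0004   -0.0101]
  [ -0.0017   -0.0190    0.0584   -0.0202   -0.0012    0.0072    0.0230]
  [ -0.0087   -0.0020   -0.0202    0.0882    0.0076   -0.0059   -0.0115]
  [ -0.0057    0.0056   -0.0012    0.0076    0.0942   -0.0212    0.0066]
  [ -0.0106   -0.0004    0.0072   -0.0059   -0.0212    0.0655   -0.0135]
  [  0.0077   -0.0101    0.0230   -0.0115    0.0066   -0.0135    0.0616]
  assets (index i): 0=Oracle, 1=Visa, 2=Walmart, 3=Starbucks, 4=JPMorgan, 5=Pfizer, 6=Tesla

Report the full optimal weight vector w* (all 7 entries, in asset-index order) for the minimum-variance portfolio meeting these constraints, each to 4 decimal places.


g=Σ⁻¹μ = [2.8027  1.5597  0.8543  1.9286  1.7162  2.4439  2.0839]
h=Σ⁻¹𝟙 = [16.0259  21.7844  22.2676  21.3606  13.3367  25.4177  17.6174]
a=μᵀg=1.526916  b=𝟙ᵀg=13.389288  c=𝟙ᵀh=137.810349  D=ac−b²=31.151832
λ₁=(c·0.127−b)/D = (137.810349·0.127−13.389288)/31.151832 = 0.132019
λ₂=(a−b·0.127)/D = (1.526916−13.389288·0.127)/31.151832 = -0.005570
w* = 0.132019·g + -0.005570·h:
  w_0 = 0.132019·2.8027 + -0.005570·16.0259 = 0.2807  (Oracle)
  w_1 = 0.132019·1.5597 + -0.005570·21.7844 = 0.0846  (Visa)
  w_2 = 0.132019·0.8543 + -0.005570·22.2676 = -0.0113  (Walmart)
  w_3 = 0.132019·1.9286 + -0.005570·21.3606 = 0.1356  (Starbucks)
  w_4 = 0.132019·1.7162 + -0.005570·13.3367 = 0.1523  (JPMorgan)
  w_5 = 0.132019·2.4439 + -0.005570·25.4177 = 0.1811  (Pfizer)
  w_6 = 0.132019·2.0839 + -0.005570·17.6174 = 0.1770  (Tesla)
Σw_i=1.0000  μᵀw=0.1270
σ²=wᵀΣw=λ₁·μ_p+λ₂ = 0.132019·0.127 + -0.005570 = 0.011196 ≈ 0.0112

0.2807  0.0846  -0.0113  0.1356  0.1523  0.1811  0.1770


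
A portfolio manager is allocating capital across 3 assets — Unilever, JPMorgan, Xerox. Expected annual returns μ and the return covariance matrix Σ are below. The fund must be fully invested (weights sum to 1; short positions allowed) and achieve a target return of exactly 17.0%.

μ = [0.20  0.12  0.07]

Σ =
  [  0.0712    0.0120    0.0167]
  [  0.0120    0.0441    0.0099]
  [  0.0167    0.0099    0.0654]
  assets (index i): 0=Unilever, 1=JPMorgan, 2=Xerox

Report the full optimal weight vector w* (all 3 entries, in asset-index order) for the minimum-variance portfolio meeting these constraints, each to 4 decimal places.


x=Σ⁻¹μ = [2.4341  2.0269  0.1420]
y=Σ⁻¹𝟙 = [8.5758  18.0134  10.3739]
a=μᵀx=0.739980  b=𝟙ᵀx=4.602932  c=𝟙ᵀy=36.963029  D=ac−b²=6.164915
λ₁=(c·0.170−b)/D = (36.963029·0.170−4.602932)/6.164915 = 0.272637
λ₂=(a−b·0.170)/D = (0.739980−4.602932·0.170)/6.164915 = -0.006897
w* = 0.272637·x + -0.006897·y:
  w_0 = 0.272637·2.4341 + -0.006897·8.5758 = 0.6045  (Unilever)
  w_1 = 0.272637·2.0269 + -0.006897·18.0134 = 0.4284  (JPMorgan)
  w_2 = 0.272637·0.1420 + -0.006897·10.3739 = -0.0328  (Xerox)
Σw_i=1.0000  μᵀw=0.1700
σ²=wᵀΣw=λ₁·μ_p+λ₂ = 0.272637·0.170 + -0.006897 = 0.039451 ≈ 0.0395

0.6045  0.4284  -0.0328


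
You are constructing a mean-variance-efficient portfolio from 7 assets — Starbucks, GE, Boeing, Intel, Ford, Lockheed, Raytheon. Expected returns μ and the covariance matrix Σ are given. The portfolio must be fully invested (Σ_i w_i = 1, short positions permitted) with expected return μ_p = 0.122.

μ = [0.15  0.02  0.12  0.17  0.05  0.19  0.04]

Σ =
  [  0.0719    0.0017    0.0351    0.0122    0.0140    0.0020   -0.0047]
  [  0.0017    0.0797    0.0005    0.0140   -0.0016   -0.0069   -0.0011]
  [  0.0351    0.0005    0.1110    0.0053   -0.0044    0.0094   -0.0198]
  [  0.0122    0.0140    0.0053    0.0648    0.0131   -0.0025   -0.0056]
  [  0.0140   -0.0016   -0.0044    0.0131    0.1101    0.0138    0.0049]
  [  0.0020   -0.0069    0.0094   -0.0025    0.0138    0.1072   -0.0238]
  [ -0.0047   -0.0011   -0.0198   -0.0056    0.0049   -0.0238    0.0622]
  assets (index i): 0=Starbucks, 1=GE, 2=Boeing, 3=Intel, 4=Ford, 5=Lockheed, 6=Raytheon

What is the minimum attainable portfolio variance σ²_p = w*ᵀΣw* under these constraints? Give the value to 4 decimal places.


g=Σ⁻¹μ = [1.4686  -0.0330  0.6572  2.6499  -0.3994  2.2645  2.0992]
h=Σ⁻¹𝟙 = [7.2426  11.8189  9.6802  12.7223  4.1890  14.7151  26.3609]
a=μᵀg=1.243214  b=𝟙ᵀg=8.706929  c=𝟙ᵀh=86.728966  D=ac−b²=32.012075
λ₁=(c·0.122−b)/D = (86.728966·0.122−8.706929)/32.012075 = 0.058541
λ₂=(a−b·0.122)/D = (1.243214−8.706929·0.122)/32.012075 = 0.005653
w* = 0.058541·g + 0.005653·h:
  w_0 = 0.058541·1.4686 + 0.005653·7.2426 = 0.1269  (Starbucks)
  w_1 = 0.058541·-0.0330 + 0.005653·11.8189 = 0.0649  (GE)
  w_2 = 0.058541·0.6572 + 0.005653·9.6802 = 0.0932  (Boeing)
  w_3 = 0.058541·2.6499 + 0.005653·12.7223 = 0.2270  (Intel)
  w_4 = 0.058541·-0.3994 + 0.005653·4.1890 = 0.0003  (Ford)
  w_5 = 0.058541·2.2645 + 0.005653·14.7151 = 0.2158  (Lockheed)
  w_6 = 0.058541·2.0992 + 0.005653·26.3609 = 0.2719  (Raytheon)
Σw_i=1.0000  μᵀw=0.1220
σ²=wᵀΣw=λ₁·μ_p+λ₂ = 0.058541·0.122 + 0.005653 = 0.012795 ≈ 0.0128

0.0128


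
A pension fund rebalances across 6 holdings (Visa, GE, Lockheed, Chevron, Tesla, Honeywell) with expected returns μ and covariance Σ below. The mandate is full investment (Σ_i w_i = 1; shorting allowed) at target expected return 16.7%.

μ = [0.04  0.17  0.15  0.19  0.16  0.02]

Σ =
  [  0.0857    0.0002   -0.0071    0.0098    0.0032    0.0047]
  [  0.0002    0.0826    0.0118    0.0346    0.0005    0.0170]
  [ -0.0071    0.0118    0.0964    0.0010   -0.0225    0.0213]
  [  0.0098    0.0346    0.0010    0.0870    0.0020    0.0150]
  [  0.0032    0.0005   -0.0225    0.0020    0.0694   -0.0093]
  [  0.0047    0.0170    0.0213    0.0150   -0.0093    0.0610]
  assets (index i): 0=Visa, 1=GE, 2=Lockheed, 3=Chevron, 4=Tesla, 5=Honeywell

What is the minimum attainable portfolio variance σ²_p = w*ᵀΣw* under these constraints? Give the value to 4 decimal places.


0.0212

x=Σ⁻¹μ = [0.3923  1.1585  2.2704  1.7263  2.8572  -0.8069]
y=Σ⁻¹𝟙 = [10.7145  5.5446  12.4345  5.5571  19.2540  11.2498]
a=μᵀx=1.322208  b=𝟙ᵀx=7.597808  c=𝟙ᵀy=64.754353  D=ac−b²=27.892007
λ₁=(c·0.167−b)/D = (64.754353·0.167−7.597808)/27.892007 = 0.115308
λ₂=(a−b·0.167)/D = (1.322208−7.597808·0.167)/27.892007 = 0.001914
w* = 0.115308·x + 0.001914·y:
  w_0 = 0.115308·0.3923 + 0.001914·10.7145 = 0.0657  (Visa)
  w_1 = 0.115308·1.1585 + 0.001914·5.5446 = 0.1442  (GE)
  w_2 = 0.115308·2.2704 + 0.001914·12.4345 = 0.2856  (Lockheed)
  w_3 = 0.115308·1.7263 + 0.001914·5.5571 = 0.2097  (Chevron)
  w_4 = 0.115308·2.8572 + 0.001914·19.2540 = 0.3663  (Tesla)
  w_5 = 0.115308·-0.8069 + 0.001914·11.2498 = -0.0715  (Honeywell)
Σw_i=1.0000  μᵀw=0.1670
σ²=wᵀΣw=λ₁·μ_p+λ₂ = 0.115308·0.167 + 0.001914 = 0.021170 ≈ 0.0212


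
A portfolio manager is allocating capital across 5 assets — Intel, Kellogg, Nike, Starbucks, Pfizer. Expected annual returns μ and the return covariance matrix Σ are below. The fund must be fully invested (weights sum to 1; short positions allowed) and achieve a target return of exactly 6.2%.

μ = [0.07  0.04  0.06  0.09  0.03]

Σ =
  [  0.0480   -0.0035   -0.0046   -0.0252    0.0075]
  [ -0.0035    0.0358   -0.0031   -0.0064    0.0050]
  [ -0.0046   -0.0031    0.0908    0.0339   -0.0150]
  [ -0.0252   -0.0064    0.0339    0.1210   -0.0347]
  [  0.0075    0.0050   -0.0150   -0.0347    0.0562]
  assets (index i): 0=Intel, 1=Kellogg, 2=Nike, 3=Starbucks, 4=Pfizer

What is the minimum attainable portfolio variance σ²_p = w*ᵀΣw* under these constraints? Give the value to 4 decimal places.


u=Σ⁻¹μ = [2.2091  1.4780  0.4591  1.4818  1.1449]
v=Σ⁻¹𝟙 = [31.1177  31.9313  10.1532  21.2215  26.6129]
a=μᵀu=0.409016  b=𝟙ᵀu=6.773003  c=𝟙ᵀv=121.036573  D=ac−b²=3.632348
λ₁=(c·0.062−b)/D = (121.036573·0.062−6.773003)/3.632348 = 0.201320
λ₂=(a−b·0.062)/D = (0.409016−6.773003·0.062)/3.632348 = -0.003004
w* = 0.201320·u + -0.003004·v:
  w_0 = 0.201320·2.2091 + -0.003004·31.1177 = 0.3513  (Intel)
  w_1 = 0.201320·1.4780 + -0.003004·31.9313 = 0.2017  (Kellogg)
  w_2 = 0.201320·0.4591 + -0.003004·10.1532 = 0.0619  (Nike)
  w_3 = 0.201320·1.4818 + -0.003004·21.2215 = 0.2346  (Starbucks)
  w_4 = 0.201320·1.1449 + -0.003004·26.6129 = 0.1506  (Pfizer)
Σw_i=1.0000  μᵀw=0.0620
σ²=wᵀΣw=λ₁·μ_p+λ₂ = 0.201320·0.062 + -0.003004 = 0.009478 ≈ 0.0095

0.0095


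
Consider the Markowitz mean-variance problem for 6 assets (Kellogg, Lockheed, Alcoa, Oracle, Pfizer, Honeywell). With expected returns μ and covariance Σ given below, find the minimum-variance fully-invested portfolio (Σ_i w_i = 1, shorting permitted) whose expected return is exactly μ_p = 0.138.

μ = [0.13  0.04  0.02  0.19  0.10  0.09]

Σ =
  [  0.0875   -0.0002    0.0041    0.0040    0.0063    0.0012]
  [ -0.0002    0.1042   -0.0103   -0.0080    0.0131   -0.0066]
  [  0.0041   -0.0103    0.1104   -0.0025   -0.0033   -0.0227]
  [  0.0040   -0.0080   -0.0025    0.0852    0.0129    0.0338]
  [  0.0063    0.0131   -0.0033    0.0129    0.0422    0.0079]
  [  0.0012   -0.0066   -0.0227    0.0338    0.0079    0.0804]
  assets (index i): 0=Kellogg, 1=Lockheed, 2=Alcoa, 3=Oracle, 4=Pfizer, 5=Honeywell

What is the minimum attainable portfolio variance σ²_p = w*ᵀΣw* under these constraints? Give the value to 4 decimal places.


x=Σ⁻¹μ = [1.2773  0.3980  0.3161  1.8827  1.4507  0.2882]
y=Σ⁻¹𝟙 = [9.2697  10.0652  12.9428  4.9751  16.2284  13.0938]
a=μᵀx=0.717024  b=𝟙ᵀx=5.613081  c=𝟙ᵀy=66.575047  D=ac−b²=16.229203
λ₁=(c·0.138−b)/D = (66.575047·0.138−5.613081)/16.229203 = 0.220237
λ₂=(a−b·0.138)/D = (0.717024−5.613081·0.138)/16.229203 = -0.003548
w* = 0.220237·x + -0.003548·y:
  w_0 = 0.220237·1.2773 + -0.003548·9.2697 = 0.2484  (Kellogg)
  w_1 = 0.220237·0.3980 + -0.003548·10.0652 = 0.0519  (Lockheed)
  w_2 = 0.220237·0.3161 + -0.003548·12.9428 = 0.0237  (Alcoa)
  w_3 = 0.220237·1.8827 + -0.003548·4.9751 = 0.3970  (Oracle)
  w_4 = 0.220237·1.4507 + -0.003548·16.2284 = 0.2619  (Pfizer)
  w_5 = 0.220237·0.2882 + -0.003548·13.0938 = 0.0170  (Honeywell)
Σw_i=1.0000  μᵀw=0.1380
σ²=wᵀΣw=λ₁·μ_p+λ₂ = 0.220237·0.138 + -0.003548 = 0.026845 ≈ 0.0268

0.0268


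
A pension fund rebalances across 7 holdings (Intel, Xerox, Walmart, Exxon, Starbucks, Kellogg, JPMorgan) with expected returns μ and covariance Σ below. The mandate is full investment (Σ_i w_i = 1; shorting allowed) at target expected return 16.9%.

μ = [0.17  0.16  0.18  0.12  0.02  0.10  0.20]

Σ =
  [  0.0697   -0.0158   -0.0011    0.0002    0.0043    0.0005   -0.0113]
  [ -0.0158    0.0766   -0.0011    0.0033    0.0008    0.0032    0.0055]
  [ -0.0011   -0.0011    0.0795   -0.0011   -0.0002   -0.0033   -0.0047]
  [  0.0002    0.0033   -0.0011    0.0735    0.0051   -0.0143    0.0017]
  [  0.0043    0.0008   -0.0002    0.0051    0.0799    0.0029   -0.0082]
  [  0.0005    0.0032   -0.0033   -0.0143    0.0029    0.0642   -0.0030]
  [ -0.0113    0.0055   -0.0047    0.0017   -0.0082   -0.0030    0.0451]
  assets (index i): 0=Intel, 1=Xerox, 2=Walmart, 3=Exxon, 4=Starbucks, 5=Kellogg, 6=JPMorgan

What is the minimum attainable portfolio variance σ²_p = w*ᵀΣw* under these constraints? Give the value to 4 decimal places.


p=Σ⁻¹μ = [3.8723  2.3534  2.7968  1.8307  0.3991  2.2035  5.5594]
q=Σ⁻¹𝟙 = [21.7573  13.9471  15.9518  15.4276  12.6841  19.8263  30.6293]
a=μᵀp=3.098140  b=𝟙ᵀp=19.015089  c=𝟙ᵀq=130.223526  D=ac−b²=41.877060
λ₁=(c·0.169−b)/D = (130.223526·0.169−19.015089)/41.877060 = 0.071464
λ₂=(a−b·0.169)/D = (3.098140−19.015089·0.169)/41.877060 = -0.002756
w* = 0.071464·p + -0.002756·q:
  w_0 = 0.071464·3.8723 + -0.002756·21.7573 = 0.2168  (Intel)
  w_1 = 0.071464·2.3534 + -0.002756·13.9471 = 0.1297  (Xerox)
  w_2 = 0.071464·2.7968 + -0.002756·15.9518 = 0.1559  (Walmart)
  w_3 = 0.071464·1.8307 + -0.002756·15.4276 = 0.0883  (Exxon)
  w_4 = 0.071464·0.3991 + -0.002756·12.6841 = -0.0064  (Starbucks)
  w_5 = 0.071464·2.2035 + -0.002756·19.8263 = 0.1028  (Kellogg)
  w_6 = 0.071464·5.5594 + -0.002756·30.6293 = 0.3129  (JPMorgan)
Σw_i=1.0000  μᵀw=0.1690
σ²=wᵀΣw=λ₁·μ_p+λ₂ = 0.071464·0.169 + -0.002756 = 0.009321 ≈ 0.0093

0.0093


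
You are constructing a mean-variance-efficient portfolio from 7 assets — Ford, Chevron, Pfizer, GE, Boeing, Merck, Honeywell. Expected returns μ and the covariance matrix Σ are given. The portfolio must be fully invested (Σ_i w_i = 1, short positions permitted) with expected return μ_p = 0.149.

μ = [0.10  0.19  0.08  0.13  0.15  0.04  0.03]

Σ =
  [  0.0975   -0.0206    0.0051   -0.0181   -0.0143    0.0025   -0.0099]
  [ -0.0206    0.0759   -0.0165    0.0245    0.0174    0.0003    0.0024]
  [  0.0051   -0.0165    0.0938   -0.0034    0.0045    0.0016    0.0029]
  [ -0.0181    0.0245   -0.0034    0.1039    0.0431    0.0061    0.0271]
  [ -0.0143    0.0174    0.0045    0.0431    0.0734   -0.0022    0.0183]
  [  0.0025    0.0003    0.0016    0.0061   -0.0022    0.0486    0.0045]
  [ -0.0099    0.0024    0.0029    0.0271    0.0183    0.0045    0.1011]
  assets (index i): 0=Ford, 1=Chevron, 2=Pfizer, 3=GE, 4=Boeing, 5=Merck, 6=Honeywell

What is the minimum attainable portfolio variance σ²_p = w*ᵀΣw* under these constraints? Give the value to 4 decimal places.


0.0209

p=Σ⁻¹μ = [1.8130  2.8115  1.1738  0.2710  1.5219  0.7092  -0.0058]
q=Σ⁻¹𝟙 = [15.1924  16.8385  11.8391  1.6192  9.5764  18.8243  7.6342]
a=μᵀp=1.101109  b=𝟙ᵀp=8.294631  c=𝟙ᵀq=81.524115  D=ac−b²=20.966043
λ₁=(c·0.149−b)/D = (81.524115·0.149−8.294631)/20.966043 = 0.183748
λ₂=(a−b·0.149)/D = (1.101109−8.294631·0.149)/20.966043 = -0.006429
w* = 0.183748·p + -0.006429·q:
  w_0 = 0.183748·1.8130 + -0.006429·15.1924 = 0.2355  (Ford)
  w_1 = 0.183748·2.8115 + -0.006429·16.8385 = 0.4084  (Chevron)
  w_2 = 0.183748·1.1738 + -0.006429·11.8391 = 0.1396  (Pfizer)
  w_3 = 0.183748·0.2710 + -0.006429·1.6192 = 0.0394  (GE)
  w_4 = 0.183748·1.5219 + -0.006429·9.5764 = 0.2181  (Boeing)
  w_5 = 0.183748·0.7092 + -0.006429·18.8243 = 0.0093  (Merck)
  w_6 = 0.183748·-0.0058 + -0.006429·7.6342 = -0.0502  (Honeywell)
Σw_i=1.0000  μᵀw=0.1490
σ²=wᵀΣw=λ₁·μ_p+λ₂ = 0.183748·0.149 + -0.006429 = 0.020949 ≈ 0.0209


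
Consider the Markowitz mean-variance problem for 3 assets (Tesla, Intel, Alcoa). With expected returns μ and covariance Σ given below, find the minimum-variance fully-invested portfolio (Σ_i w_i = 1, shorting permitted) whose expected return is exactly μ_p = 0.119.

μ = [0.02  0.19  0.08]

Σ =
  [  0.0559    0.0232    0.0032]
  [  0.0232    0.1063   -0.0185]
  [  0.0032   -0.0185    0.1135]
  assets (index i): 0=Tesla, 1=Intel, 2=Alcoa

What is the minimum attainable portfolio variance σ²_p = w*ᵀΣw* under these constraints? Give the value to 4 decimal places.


0.0369

u=Σ⁻¹μ = [-0.5736  2.0976  1.0629]
v=Σ⁻¹𝟙 = [13.9928  8.0464  9.7276]
a=μᵀu=0.472099  b=𝟙ᵀu=2.586870  c=𝟙ᵀv=31.766719  D=ac−b²=8.305141
λ₁=(c·0.119−b)/D = (31.766719·0.119−2.586870)/8.305141 = 0.143690
λ₂=(a−b·0.119)/D = (0.472099−2.586870·0.119)/8.305141 = 0.019778
w* = 0.143690·u + 0.019778·v:
  w_0 = 0.143690·-0.5736 + 0.019778·13.9928 = 0.1943  (Tesla)
  w_1 = 0.143690·2.0976 + 0.019778·8.0464 = 0.4605  (Intel)
  w_2 = 0.143690·1.0629 + 0.019778·9.7276 = 0.3451  (Alcoa)
Σw_i=1.0000  μᵀw=0.1190
σ²=wᵀΣw=λ₁·μ_p+λ₂ = 0.143690·0.119 + 0.019778 = 0.036877 ≈ 0.0369


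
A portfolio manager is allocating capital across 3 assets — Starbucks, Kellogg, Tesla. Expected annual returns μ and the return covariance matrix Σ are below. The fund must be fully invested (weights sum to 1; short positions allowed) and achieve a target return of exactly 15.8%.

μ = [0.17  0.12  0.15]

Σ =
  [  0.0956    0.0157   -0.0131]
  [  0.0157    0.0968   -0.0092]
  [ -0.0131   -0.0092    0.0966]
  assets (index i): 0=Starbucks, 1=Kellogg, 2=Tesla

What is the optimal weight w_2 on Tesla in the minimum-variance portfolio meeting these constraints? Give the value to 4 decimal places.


u=Σ⁻¹μ = [1.8562  1.1203  1.9112]
v=Σ⁻¹𝟙 = [10.5907  9.8221  12.7236]
a=μᵀu=0.736658  b=𝟙ᵀu=4.887621  c=𝟙ᵀv=33.136473  D=ac−b²=0.521423
λ₁=(c·0.158−b)/D = (33.136473·0.158−4.887621)/0.521423 = 0.667292
λ₂=(a−b·0.158)/D = (0.736658−4.887621·0.158)/0.521423 = -0.068247
w* = 0.667292·u + -0.068247·v:
  w_0 = 0.667292·1.8562 + -0.068247·10.5907 = 0.5158  (Starbucks)
  w_1 = 0.667292·1.1203 + -0.068247·9.8221 = 0.0772  (Kellogg)
  w_2 = 0.667292·1.9112 + -0.068247·12.7236 = 0.4070  (Tesla)
Σw_i=1.0000  μᵀw=0.1580
σ²=wᵀΣw=λ₁·μ_p+λ₂ = 0.667292·0.158 + -0.068247 = 0.037185 ≈ 0.0372

0.4070


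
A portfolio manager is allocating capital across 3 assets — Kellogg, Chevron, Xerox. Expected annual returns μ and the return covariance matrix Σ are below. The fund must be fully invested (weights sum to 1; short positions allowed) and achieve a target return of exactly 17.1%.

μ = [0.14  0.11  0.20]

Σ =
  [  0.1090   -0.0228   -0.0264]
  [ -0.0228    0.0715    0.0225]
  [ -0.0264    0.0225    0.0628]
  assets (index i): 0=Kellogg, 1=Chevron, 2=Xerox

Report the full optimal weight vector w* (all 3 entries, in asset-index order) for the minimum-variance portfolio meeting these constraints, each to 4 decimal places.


0.3274  0.1039  0.5686

x=Σ⁻¹μ = [2.4411  1.1178  3.8104]
y=Σ⁻¹𝟙 = [16.3554  13.5552  17.9425]
a=μᵀx=1.226799  b=𝟙ᵀx=7.369339  c=𝟙ᵀy=47.853161  D=ac−b²=4.399058
λ₁=(c·0.171−b)/D = (47.853161·0.171−7.369339)/4.399058 = 0.184938
λ₂=(a−b·0.171)/D = (1.226799−7.369339·0.171)/4.399058 = -0.007583
w* = 0.184938·x + -0.007583·y:
  w_0 = 0.184938·2.4411 + -0.007583·16.3554 = 0.3274  (Kellogg)
  w_1 = 0.184938·1.1178 + -0.007583·13.5552 = 0.1039  (Chevron)
  w_2 = 0.184938·3.8104 + -0.007583·17.9425 = 0.5686  (Xerox)
Σw_i=1.0000  μᵀw=0.1710
σ²=wᵀΣw=λ₁·μ_p+λ₂ = 0.184938·0.171 + -0.007583 = 0.024041 ≈ 0.0240


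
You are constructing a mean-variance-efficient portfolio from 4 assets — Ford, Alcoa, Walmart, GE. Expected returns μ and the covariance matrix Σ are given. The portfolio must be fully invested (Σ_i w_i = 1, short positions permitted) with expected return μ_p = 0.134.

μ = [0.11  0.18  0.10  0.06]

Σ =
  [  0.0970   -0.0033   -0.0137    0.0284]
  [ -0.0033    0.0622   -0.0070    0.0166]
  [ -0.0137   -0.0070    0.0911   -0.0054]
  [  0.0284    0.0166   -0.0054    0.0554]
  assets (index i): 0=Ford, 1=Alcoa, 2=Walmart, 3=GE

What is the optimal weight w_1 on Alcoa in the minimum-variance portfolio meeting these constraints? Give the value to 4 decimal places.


0.4258

x=Σ⁻¹μ = [1.6439  3.3176  1.5642  -0.6013]
y=Σ⁻¹𝟙 = [10.0447  15.6525  14.2593  9.6011]
a=μᵀx=0.898335  b=𝟙ᵀx=5.924363  c=𝟙ᵀy=49.557602  D=ac−b²=9.421253
λ₁=(c·0.134−b)/D = (49.557602·0.134−5.924363)/9.421253 = 0.076036
λ₂=(a−b·0.134)/D = (0.898335−5.924363·0.134)/9.421253 = 0.011089
w* = 0.076036·x + 0.011089·y:
  w_0 = 0.076036·1.6439 + 0.011089·10.0447 = 0.2364  (Ford)
  w_1 = 0.076036·3.3176 + 0.011089·15.6525 = 0.4258  (Alcoa)
  w_2 = 0.076036·1.5642 + 0.011089·14.2593 = 0.2771  (Walmart)
  w_3 = 0.076036·-0.6013 + 0.011089·9.6011 = 0.0607  (GE)
Σw_i=1.0000  μᵀw=0.1340
σ²=wᵀΣw=λ₁·μ_p+λ₂ = 0.076036·0.134 + 0.011089 = 0.021278 ≈ 0.0213


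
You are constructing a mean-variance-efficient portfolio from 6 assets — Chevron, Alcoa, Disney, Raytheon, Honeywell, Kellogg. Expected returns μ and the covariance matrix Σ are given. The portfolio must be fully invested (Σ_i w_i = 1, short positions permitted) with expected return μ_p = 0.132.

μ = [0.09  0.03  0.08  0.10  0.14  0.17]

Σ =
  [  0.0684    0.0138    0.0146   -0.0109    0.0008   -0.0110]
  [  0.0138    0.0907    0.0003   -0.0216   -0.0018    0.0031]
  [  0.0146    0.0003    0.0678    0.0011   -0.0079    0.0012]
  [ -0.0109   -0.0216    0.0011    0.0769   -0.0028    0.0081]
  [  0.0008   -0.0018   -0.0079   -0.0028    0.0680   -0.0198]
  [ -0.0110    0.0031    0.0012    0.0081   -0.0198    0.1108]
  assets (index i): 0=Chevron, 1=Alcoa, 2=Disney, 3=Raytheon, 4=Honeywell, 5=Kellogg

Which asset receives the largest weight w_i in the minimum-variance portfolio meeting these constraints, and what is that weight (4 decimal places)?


x=Σ⁻¹μ = [1.5266  0.4408  1.1197  1.5112  2.8444  2.0592]
y=Σ⁻¹𝟙 = [13.6287  13.1632  13.6713  17.9022  20.7918  12.2687]
a=μᵀx=1.139603  b=𝟙ᵀx=9.501932  c=𝟙ᵀy=91.425880  D=ac−b²=13.902504
λ₁=(c·0.132−b)/D = (91.425880·0.132−9.501932)/13.902504 = 0.184591
λ₂=(a−b·0.132)/D = (1.139603−9.501932·0.132)/13.902504 = -0.008247
w* = 0.184591·x + -0.008247·y:
  w_0 = 0.184591·1.5266 + -0.008247·13.6287 = 0.1694  (Chevron)
  w_1 = 0.184591·0.4408 + -0.008247·13.1632 = -0.0272  (Alcoa)
  w_2 = 0.184591·1.1197 + -0.008247·13.6713 = 0.0939  (Disney)
  w_3 = 0.184591·1.5112 + -0.008247·17.9022 = 0.1313  (Raytheon)
  w_4 = 0.184591·2.8444 + -0.008247·20.7918 = 0.3536  (Honeywell)
  w_5 = 0.184591·2.0592 + -0.008247·12.2687 = 0.2789  (Kellogg)
Σw_i=1.0000  μᵀw=0.1320
σ²=wᵀΣw=λ₁·μ_p+λ₂ = 0.184591·0.132 + -0.008247 = 0.016119 ≈ 0.0161

Honeywell (0.3536)


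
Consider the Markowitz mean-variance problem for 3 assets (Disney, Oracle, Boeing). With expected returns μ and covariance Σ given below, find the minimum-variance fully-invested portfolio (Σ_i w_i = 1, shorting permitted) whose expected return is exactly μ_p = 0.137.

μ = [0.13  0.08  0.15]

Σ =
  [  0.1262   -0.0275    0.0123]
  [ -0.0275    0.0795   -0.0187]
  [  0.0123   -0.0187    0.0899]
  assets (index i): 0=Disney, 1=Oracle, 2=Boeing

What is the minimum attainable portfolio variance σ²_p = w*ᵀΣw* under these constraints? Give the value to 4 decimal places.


u=Σ⁻¹μ = [1.2569  1.8853  1.8887]
v=Σ⁻¹𝟙 = [10.8493  19.5557  13.7068]
a=μᵀu=0.597524  b=𝟙ᵀu=5.030891  c=𝟙ᵀv=44.111821  D=ac−b²=1.048031
λ₁=(c·0.137−b)/D = (44.111821·0.137−5.030891)/1.048031 = 0.966029
λ₂=(a−b·0.137)/D = (0.597524−5.030891·0.137)/1.048031 = -0.087505
w* = 0.966029·u + -0.087505·v:
  w_0 = 0.966029·1.2569 + -0.087505·10.8493 = 0.2648  (Disney)
  w_1 = 0.966029·1.8853 + -0.087505·19.5557 = 0.1101  (Oracle)
  w_2 = 0.966029·1.8887 + -0.087505·13.7068 = 0.6251  (Boeing)
Σw_i=1.0000  μᵀw=0.1370
σ²=wᵀΣw=λ₁·μ_p+λ₂ = 0.966029·0.137 + -0.087505 = 0.044841 ≈ 0.0448

0.0448


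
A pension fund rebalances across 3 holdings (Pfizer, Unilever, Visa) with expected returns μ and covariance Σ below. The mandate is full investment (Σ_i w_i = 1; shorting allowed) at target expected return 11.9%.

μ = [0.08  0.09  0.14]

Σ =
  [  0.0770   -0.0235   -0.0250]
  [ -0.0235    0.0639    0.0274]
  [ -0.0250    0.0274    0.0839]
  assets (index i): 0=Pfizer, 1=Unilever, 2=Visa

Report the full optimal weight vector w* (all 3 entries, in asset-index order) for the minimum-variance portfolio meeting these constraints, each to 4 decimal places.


g=Σ⁻¹μ = [2.0541  1.3790  1.8304]
h=Σ⁻¹𝟙 = [22.7652  18.6079  12.6254]
a=μᵀg=0.544691  b=𝟙ᵀg=5.263490  c=𝟙ᵀh=53.998564  D=ac−b²=1.708214
λ₁=(c·0.119−b)/D = (53.998564·0.119−5.263490)/1.708214 = 0.680441
λ₂=(a−b·0.119)/D = (0.544691−5.263490·0.119)/1.708214 = -0.047807
w* = 0.680441·g + -0.047807·h:
  w_0 = 0.680441·2.0541 + -0.047807·22.7652 = 0.3094  (Pfizer)
  w_1 = 0.680441·1.3790 + -0.047807·18.6079 = 0.0488  (Unilever)
  w_2 = 0.680441·1.8304 + -0.047807·12.6254 = 0.6419  (Visa)
Σw_i=1.0000  μᵀw=0.1190
σ²=wᵀΣw=λ₁·μ_p+λ₂ = 0.680441·0.119 + -0.047807 = 0.033166 ≈ 0.0332

0.3094  0.0488  0.6419


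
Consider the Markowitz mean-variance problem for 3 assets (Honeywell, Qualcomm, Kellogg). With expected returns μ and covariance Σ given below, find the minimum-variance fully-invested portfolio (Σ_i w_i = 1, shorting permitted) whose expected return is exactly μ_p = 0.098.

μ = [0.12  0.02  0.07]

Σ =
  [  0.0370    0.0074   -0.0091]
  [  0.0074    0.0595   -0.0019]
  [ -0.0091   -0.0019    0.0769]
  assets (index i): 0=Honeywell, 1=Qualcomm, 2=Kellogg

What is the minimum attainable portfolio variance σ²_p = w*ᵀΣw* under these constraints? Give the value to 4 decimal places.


0.0190

p=Σ⁻¹μ = [3.5845  -0.0671  1.3328]
q=Σ⁻¹𝟙 = [28.3727  13.8114  16.7026]
a=μᵀp=0.522088  b=𝟙ᵀp=4.850136  c=𝟙ᵀq=58.886719  D=ac−b²=7.220203
λ₁=(c·0.098−b)/D = (58.886719·0.098−4.850136)/7.220203 = 0.127526
λ₂=(a−b·0.098)/D = (0.522088−4.850136·0.098)/7.220203 = 0.006478
w* = 0.127526·p + 0.006478·q:
  w_0 = 0.127526·3.5845 + 0.006478·28.3727 = 0.6409  (Honeywell)
  w_1 = 0.127526·-0.0671 + 0.006478·13.8114 = 0.0809  (Qualcomm)
  w_2 = 0.127526·1.3328 + 0.006478·16.7026 = 0.2782  (Kellogg)
Σw_i=1.0000  μᵀw=0.0980
σ²=wᵀΣw=λ₁·μ_p+λ₂ = 0.127526·0.098 + 0.006478 = 0.018976 ≈ 0.0190


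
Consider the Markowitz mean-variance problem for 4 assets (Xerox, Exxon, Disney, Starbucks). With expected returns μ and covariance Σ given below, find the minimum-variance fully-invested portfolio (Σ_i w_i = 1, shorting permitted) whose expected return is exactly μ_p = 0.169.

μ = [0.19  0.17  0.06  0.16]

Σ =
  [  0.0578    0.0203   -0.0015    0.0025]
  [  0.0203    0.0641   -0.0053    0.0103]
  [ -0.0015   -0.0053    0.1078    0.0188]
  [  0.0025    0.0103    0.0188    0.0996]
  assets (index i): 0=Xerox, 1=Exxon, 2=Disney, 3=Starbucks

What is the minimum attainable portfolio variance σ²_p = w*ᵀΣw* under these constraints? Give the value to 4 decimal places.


p=Σ⁻¹μ = [2.6681  1.6379  0.4501  1.2851]
q=Σ⁻¹𝟙 = [13.3733  10.9828  8.7977  6.9081]
a=μᵀp=1.017994  b=𝟙ᵀp=6.041158  c=𝟙ᵀq=40.061913  D=ac−b²=4.287194
λ₁=(c·0.169−b)/D = (40.061913·0.169−6.041158)/4.287194 = 0.170112
λ₂=(a−b·0.169)/D = (1.017994−6.041158·0.169)/4.287194 = -0.000691
w* = 0.170112·p + -0.000691·q:
  w_0 = 0.170112·2.6681 + -0.000691·13.3733 = 0.4446  (Xerox)
  w_1 = 0.170112·1.6379 + -0.000691·10.9828 = 0.2710  (Exxon)
  w_2 = 0.170112·0.4501 + -0.000691·8.7977 = 0.0705  (Disney)
  w_3 = 0.170112·1.2851 + -0.000691·6.9081 = 0.2138  (Starbucks)
Σw_i=1.0000  μᵀw=0.1690
σ²=wᵀΣw=λ₁·μ_p+λ₂ = 0.170112·0.169 + -0.000691 = 0.028058 ≈ 0.0281

0.0281


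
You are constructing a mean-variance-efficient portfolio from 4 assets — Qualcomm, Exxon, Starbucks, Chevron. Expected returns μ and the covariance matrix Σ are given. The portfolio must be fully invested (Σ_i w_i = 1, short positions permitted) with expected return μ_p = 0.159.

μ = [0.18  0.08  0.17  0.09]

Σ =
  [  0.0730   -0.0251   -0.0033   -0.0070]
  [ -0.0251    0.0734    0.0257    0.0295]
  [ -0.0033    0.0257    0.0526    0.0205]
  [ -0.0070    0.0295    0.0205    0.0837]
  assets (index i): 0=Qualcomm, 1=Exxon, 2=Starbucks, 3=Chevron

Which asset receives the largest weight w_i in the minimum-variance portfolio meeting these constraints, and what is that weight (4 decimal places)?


Qualcomm (0.4209)

p=Σ⁻¹μ = [2.9655  1.0052  2.8182  0.2787]
q=Σ⁻¹𝟙 = [19.6068  14.0795  11.0563  5.9169]
a=μᵀp=1.118392  b=𝟙ᵀp=7.067690  c=𝟙ᵀq=50.659598  D=ac−b²=6.705066
λ₁=(c·0.159−b)/D = (50.659598·0.159−7.067690)/6.705066 = 0.147230
λ₂=(a−b·0.159)/D = (1.118392−7.067690·0.159)/6.705066 = -0.000801
w* = 0.147230·p + -0.000801·q:
  w_0 = 0.147230·2.9655 + -0.000801·19.6068 = 0.4209  (Qualcomm)
  w_1 = 0.147230·1.0052 + -0.000801·14.0795 = 0.1367  (Exxon)
  w_2 = 0.147230·2.8182 + -0.000801·11.0563 = 0.4061  (Starbucks)
  w_3 = 0.147230·0.2787 + -0.000801·5.9169 = 0.0363  (Chevron)
Σw_i=1.0000  μᵀw=0.1590
σ²=wᵀΣw=λ₁·μ_p+λ₂ = 0.147230·0.159 + -0.000801 = 0.022609 ≈ 0.0226


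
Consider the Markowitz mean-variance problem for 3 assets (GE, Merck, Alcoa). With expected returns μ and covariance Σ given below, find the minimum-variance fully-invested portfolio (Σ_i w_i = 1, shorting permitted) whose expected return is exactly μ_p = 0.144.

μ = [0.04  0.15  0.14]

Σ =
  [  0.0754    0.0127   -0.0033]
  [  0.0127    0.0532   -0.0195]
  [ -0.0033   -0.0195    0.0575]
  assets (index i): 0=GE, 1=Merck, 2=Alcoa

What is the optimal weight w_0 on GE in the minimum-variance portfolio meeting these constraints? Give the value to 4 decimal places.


x=Σ⁻¹μ = [-0.0146  4.2425  3.8727]
y=Σ⁻¹𝟙 = [10.0164  26.2548  26.8700]
a=μᵀx=1.177979  b=𝟙ᵀx=8.100673  c=𝟙ᵀy=63.141159  D=ac−b²=8.758058
λ₁=(c·0.144−b)/D = (63.141159·0.144−8.100673)/8.758058 = 0.113228
λ₂=(a−b·0.144)/D = (1.177979−8.100673·0.144)/8.758058 = 0.001311
w* = 0.113228·x + 0.001311·y:
  w_0 = 0.113228·-0.0146 + 0.001311·10.0164 = 0.0115  (GE)
  w_1 = 0.113228·4.2425 + 0.001311·26.2548 = 0.5148  (Merck)
  w_2 = 0.113228·3.8727 + 0.001311·26.8700 = 0.4737  (Alcoa)
Σw_i=1.0000  μᵀw=0.1440
σ²=wᵀΣw=λ₁·μ_p+λ₂ = 0.113228·0.144 + 0.001311 = 0.017616 ≈ 0.0176

0.0115


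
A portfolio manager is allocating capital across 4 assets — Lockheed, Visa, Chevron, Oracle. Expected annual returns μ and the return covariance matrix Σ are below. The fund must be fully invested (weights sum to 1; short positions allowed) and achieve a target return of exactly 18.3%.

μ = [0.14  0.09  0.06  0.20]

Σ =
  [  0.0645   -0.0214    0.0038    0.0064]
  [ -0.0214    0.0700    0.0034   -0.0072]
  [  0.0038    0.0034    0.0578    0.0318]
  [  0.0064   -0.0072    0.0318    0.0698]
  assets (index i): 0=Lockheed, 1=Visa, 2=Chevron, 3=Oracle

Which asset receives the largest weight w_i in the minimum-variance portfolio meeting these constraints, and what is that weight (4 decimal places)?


x=Σ⁻¹μ = [2.7408  2.5305  -1.1647  3.4057]
y=Σ⁻¹𝟙 = [21.0242  21.3712  8.8441  10.5741]
a=μᵀx=1.222708  b=𝟙ᵀx=7.512268  c=𝟙ᵀy=61.813605  D=ac−b²=19.145813
λ₁=(c·0.183−b)/D = (61.813605·0.183−7.512268)/19.145813 = 0.198457
λ₂=(a−b·0.183)/D = (1.222708−7.512268·0.183)/19.145813 = -0.007941
w* = 0.198457·x + -0.007941·y:
  w_0 = 0.198457·2.7408 + -0.007941·21.0242 = 0.3770  (Lockheed)
  w_1 = 0.198457·2.5305 + -0.007941·21.3712 = 0.3325  (Visa)
  w_2 = 0.198457·-1.1647 + -0.007941·8.8441 = -0.3014  (Chevron)
  w_3 = 0.198457·3.4057 + -0.007941·10.5741 = 0.5919  (Oracle)
Σw_i=1.0000  μᵀw=0.1830
σ²=wᵀΣw=λ₁·μ_p+λ₂ = 0.198457·0.183 + -0.007941 = 0.028377 ≈ 0.0284

Oracle (0.5919)
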